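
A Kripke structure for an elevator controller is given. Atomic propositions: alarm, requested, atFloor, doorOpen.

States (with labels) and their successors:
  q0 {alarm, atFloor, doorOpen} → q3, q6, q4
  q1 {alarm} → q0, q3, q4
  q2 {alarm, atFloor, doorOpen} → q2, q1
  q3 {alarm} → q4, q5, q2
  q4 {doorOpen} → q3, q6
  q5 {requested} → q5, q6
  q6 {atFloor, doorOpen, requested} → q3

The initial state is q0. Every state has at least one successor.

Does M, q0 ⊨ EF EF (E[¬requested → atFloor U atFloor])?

Yes

States satisfying EF (E[¬requested → atFloor U atFloor]): {q0, q1, q2, q3, q4, q5, q6}.
States satisfying EF EF (E[¬requested → atFloor U atFloor]): {q0, q1, q2, q3, q4, q5, q6}.
Some path from q0 reaches a state where EF (E[¬requested → atFloor U atFloor]) holds.
q0 ∈ Sat(EF EF (E[¬requested → atFloor U atFloor])).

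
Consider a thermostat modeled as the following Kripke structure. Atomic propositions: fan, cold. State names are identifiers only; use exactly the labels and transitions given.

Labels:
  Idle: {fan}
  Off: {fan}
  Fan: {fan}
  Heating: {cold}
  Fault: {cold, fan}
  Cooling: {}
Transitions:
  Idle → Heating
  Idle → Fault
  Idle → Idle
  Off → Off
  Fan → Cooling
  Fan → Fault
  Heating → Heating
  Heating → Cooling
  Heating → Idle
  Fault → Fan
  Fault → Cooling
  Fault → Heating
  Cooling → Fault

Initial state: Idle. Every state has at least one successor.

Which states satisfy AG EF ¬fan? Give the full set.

States satisfying EF ¬fan: {Idle, Fan, Heating, Fault, Cooling}.
States satisfying AG EF ¬fan: {Idle, Fan, Heating, Fault, Cooling}.

{Idle, Fan, Heating, Fault, Cooling}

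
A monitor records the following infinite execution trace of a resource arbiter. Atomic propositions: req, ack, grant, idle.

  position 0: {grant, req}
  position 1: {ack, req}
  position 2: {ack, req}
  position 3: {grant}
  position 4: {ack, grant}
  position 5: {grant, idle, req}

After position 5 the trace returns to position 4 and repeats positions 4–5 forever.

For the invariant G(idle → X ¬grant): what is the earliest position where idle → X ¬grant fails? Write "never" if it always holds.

5

Check idle → X ¬grant at each position in order: 0 ✓, 1 ✓, 2 ✓, 3 ✓, 4 ✓.
At position 5 the labels are {grant, idle, req} and the next position 4 has {ack, grant}, so idle → X ¬grant is false there. This is the first violation.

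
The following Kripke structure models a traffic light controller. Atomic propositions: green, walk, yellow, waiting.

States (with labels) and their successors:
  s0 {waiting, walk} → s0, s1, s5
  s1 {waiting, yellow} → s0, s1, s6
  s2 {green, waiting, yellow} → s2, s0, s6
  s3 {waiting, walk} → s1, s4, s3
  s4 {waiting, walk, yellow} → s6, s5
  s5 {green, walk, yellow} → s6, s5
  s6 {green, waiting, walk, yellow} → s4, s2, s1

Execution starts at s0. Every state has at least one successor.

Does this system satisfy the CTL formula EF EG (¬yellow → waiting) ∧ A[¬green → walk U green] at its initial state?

States satisfying EG (¬yellow → waiting): {s0, s1, s2, s3, s4, s5, s6}.
States satisfying EF EG (¬yellow → waiting): {s0, s1, s2, s3, s4, s5, s6}.
States satisfying ¬green → walk: {s0, s2, s3, s4, s5, s6}.
States satisfying green: {s2, s5, s6}.
States satisfying A[¬green → walk U green]: {s2, s4, s5, s6}.
States satisfying EF EG (¬yellow → waiting) ∧ A[¬green → walk U green]: {s2, s4, s5, s6}.
s0 ∉ Sat(EF EG (¬yellow → waiting) ∧ A[¬green → walk U green]).

No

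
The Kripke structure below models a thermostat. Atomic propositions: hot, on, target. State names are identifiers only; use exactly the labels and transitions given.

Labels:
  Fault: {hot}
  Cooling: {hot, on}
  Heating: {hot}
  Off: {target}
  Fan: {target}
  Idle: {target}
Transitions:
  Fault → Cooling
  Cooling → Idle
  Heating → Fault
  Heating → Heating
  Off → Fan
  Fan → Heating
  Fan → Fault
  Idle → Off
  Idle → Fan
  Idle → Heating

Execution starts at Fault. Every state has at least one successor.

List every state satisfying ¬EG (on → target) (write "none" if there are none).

States satisfying on → target: {Fault, Heating, Off, Fan, Idle}.
States satisfying EG (on → target): {Heating, Off, Fan, Idle}.
States satisfying ¬EG (on → target): {Fault, Cooling}.

{Fault, Cooling}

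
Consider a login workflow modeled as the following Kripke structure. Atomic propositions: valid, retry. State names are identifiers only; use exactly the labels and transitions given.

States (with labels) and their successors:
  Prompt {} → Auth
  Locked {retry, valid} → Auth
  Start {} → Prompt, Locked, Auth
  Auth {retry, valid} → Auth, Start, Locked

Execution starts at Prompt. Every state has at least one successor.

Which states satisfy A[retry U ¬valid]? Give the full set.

{Prompt, Start}

States satisfying retry: {Locked, Auth}.
States satisfying ¬valid: {Prompt, Start}.
States satisfying A[retry U ¬valid]: {Prompt, Start}.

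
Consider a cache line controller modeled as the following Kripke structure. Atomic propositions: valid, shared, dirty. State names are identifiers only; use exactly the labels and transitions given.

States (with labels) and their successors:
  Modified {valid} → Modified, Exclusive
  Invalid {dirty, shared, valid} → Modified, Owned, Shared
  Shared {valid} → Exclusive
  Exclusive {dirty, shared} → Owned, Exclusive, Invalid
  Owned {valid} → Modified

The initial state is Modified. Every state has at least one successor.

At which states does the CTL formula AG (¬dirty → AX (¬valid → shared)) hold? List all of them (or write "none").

{Modified, Invalid, Shared, Exclusive, Owned}

States satisfying ¬dirty → AX (¬valid → shared): {Modified, Invalid, Shared, Exclusive, Owned}.
States satisfying AG (¬dirty → AX (¬valid → shared)): {Modified, Invalid, Shared, Exclusive, Owned}.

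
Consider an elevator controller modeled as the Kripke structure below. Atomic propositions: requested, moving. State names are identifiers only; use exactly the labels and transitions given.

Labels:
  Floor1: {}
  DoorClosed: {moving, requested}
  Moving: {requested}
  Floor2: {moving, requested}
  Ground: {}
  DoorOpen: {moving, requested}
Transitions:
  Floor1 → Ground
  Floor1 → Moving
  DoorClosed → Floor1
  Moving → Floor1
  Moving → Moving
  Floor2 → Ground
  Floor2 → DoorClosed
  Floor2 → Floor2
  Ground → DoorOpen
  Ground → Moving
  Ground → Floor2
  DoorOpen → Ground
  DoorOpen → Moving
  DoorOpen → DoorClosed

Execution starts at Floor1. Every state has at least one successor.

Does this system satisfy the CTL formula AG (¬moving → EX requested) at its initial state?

Yes

States satisfying ¬moving → EX requested: {Floor1, DoorClosed, Moving, Floor2, Ground, DoorOpen}.
States satisfying AG (¬moving → EX requested): {Floor1, DoorClosed, Moving, Floor2, Ground, DoorOpen}.
Every state reachable from Floor1 satisfies ¬moving → EX requested.
Floor1 ∈ Sat(AG (¬moving → EX requested)).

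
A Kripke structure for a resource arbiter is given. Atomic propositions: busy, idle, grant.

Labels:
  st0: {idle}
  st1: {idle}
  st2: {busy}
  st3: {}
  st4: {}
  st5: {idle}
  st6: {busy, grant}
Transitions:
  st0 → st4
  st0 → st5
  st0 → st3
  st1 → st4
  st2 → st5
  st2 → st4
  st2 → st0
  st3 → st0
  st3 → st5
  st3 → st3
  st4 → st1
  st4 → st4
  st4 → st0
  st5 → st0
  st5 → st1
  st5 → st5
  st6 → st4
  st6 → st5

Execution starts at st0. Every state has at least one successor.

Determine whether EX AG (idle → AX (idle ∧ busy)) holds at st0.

Violated

States satisfying AG (idle → AX (idle ∧ busy)): ∅.
States satisfying EX AG (idle → AX (idle ∧ busy)): ∅.
No suitable path/successor from st0 witnesses the formula.
st0 ∉ Sat(EX AG (idle → AX (idle ∧ busy))).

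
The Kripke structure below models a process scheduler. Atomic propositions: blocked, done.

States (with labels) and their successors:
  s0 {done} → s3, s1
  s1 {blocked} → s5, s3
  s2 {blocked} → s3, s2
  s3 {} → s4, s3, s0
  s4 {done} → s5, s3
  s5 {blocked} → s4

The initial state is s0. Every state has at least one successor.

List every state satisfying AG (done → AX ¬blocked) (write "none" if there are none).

States satisfying done → AX ¬blocked: {s1, s2, s3, s5}.
States satisfying AG (done → AX ¬blocked): ∅.

none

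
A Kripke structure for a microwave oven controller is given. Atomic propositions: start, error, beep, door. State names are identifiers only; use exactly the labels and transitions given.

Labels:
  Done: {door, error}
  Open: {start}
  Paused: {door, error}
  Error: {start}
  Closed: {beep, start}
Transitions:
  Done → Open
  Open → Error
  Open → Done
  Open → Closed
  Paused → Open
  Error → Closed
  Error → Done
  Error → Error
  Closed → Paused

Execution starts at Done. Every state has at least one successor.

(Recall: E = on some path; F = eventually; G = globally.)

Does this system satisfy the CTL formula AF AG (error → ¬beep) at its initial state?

States satisfying AG (error → ¬beep): {Done, Open, Paused, Error, Closed}.
States satisfying AF AG (error → ¬beep): {Done, Open, Paused, Error, Closed}.
Done ∈ Sat(AF AG (error → ¬beep)).

Yes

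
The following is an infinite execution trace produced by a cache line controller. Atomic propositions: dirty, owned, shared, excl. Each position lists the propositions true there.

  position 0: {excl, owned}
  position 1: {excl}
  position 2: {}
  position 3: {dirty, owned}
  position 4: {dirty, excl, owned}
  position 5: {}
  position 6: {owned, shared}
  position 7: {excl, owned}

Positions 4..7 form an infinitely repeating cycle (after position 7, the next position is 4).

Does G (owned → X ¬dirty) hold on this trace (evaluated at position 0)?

owned → X ¬dirty must hold at every position from 0 onward. It fails at position 3, so G (owned → X ¬dirty) is false.
Positions where owned holds: 0, 3, 4, 6, 7.
Check X ¬dirty at each: 0→ok, 3→fails, 4→ok, 6→ok, 7→fails.

Violated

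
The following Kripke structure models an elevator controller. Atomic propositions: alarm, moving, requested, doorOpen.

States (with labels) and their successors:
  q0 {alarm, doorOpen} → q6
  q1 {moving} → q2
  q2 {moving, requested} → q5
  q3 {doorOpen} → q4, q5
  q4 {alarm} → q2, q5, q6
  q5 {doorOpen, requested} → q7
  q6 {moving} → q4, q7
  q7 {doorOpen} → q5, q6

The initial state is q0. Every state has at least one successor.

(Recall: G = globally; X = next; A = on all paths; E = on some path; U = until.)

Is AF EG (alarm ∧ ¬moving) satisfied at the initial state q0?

Does not hold

States satisfying EG (alarm ∧ ¬moving): ∅.
States satisfying AF EG (alarm ∧ ¬moving): ∅.
There is a path from q0 along which EG (alarm ∧ ¬moving) never holds.
q0 ∉ Sat(AF EG (alarm ∧ ¬moving)).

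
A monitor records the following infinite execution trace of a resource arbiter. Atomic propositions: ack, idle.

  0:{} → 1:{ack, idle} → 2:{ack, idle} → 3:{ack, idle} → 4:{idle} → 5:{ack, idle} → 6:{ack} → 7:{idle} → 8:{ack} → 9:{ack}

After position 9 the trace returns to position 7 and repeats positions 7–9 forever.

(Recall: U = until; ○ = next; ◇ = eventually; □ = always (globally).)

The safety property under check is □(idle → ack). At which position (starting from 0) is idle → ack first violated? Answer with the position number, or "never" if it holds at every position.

Check idle → ack at each position in order: 0 ✓, 1 ✓, 2 ✓, 3 ✓.
At position 4 the labels are {idle}, so idle → ack is false there. This is the first violation.

4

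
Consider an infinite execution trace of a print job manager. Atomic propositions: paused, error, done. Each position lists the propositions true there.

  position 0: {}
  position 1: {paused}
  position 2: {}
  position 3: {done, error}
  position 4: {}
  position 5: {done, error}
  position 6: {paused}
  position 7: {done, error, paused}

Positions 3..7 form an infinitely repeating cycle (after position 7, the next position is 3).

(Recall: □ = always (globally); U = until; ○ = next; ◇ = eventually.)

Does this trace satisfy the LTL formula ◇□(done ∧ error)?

Violated

□(done ∧ error) is false at every position 0..7, so it never becomes true and ◇□(done ∧ error) fails.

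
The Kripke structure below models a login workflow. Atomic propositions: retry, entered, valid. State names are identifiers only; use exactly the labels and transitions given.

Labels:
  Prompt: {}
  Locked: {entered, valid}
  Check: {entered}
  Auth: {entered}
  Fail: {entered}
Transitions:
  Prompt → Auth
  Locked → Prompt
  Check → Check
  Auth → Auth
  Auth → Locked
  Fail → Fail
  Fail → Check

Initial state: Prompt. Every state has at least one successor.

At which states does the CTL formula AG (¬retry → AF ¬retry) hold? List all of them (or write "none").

States satisfying ¬retry → AF ¬retry: {Prompt, Locked, Check, Auth, Fail}.
States satisfying AG (¬retry → AF ¬retry): {Prompt, Locked, Check, Auth, Fail}.

{Prompt, Locked, Check, Auth, Fail}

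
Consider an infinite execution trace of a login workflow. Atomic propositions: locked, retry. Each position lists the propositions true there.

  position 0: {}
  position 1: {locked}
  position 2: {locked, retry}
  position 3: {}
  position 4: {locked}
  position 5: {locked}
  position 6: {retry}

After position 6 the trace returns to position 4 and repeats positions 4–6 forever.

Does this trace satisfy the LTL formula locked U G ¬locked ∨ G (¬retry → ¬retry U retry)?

Yes

Walking from position 0: at position 0, G ¬locked has not yet held and locked fails, so locked U G ¬locked is false.
¬retry → ¬retry U retry holds at every position 0..6, and those are all positions ever visited, so G (¬retry → ¬retry U retry) holds.
Positions where ¬retry holds: 0, 1, 3, 4, 5.
Check ¬retry U retry at each: 0→ok, 1→ok, 3→ok, 4→ok, 5→ok.
At position 0: locked U G ¬locked is false; G (¬retry → ¬retry U retry) is true; so locked U G ¬locked ∨ G (¬retry → ¬retry U retry) is true.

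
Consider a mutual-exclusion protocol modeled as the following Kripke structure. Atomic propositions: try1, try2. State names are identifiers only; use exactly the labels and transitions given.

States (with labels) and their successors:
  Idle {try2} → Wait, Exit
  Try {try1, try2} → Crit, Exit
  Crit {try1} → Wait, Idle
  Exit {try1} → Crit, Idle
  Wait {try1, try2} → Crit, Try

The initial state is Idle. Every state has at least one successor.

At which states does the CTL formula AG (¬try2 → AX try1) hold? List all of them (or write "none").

none

States satisfying ¬try2 → AX try1: {Idle, Try, Wait}.
States satisfying AG (¬try2 → AX try1): ∅.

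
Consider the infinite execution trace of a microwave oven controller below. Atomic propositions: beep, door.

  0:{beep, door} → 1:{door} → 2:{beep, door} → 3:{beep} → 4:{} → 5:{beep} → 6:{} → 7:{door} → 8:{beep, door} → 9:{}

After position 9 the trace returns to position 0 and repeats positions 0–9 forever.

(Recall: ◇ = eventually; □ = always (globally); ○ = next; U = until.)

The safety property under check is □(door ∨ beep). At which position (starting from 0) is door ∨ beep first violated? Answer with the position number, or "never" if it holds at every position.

4

Check door ∨ beep at each position in order: 0 ✓, 1 ✓, 2 ✓, 3 ✓.
At position 4 the labels are {}, so door ∨ beep is false there. This is the first violation.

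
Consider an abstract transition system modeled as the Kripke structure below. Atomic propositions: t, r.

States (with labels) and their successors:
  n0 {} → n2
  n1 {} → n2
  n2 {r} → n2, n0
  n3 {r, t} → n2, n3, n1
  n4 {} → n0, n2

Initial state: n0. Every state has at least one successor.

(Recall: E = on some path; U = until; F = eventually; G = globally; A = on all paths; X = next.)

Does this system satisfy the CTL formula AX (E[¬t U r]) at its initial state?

States satisfying E[¬t U r]: {n0, n1, n2, n3, n4}.
States satisfying AX (E[¬t U r]): {n0, n1, n2, n3, n4}.
n0 ∈ Sat(AX (E[¬t U r])).

Satisfied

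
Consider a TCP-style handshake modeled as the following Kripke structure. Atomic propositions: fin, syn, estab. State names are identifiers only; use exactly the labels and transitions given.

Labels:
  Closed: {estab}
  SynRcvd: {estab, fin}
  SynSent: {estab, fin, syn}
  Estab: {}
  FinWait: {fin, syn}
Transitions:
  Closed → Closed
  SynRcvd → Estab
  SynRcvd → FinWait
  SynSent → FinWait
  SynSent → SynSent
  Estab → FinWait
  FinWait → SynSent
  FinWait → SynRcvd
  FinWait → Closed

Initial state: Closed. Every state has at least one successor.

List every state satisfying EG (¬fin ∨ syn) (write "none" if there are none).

States satisfying ¬fin ∨ syn: {Closed, SynSent, Estab, FinWait}.
States satisfying EG (¬fin ∨ syn): {Closed, SynSent, Estab, FinWait}.

{Closed, SynSent, Estab, FinWait}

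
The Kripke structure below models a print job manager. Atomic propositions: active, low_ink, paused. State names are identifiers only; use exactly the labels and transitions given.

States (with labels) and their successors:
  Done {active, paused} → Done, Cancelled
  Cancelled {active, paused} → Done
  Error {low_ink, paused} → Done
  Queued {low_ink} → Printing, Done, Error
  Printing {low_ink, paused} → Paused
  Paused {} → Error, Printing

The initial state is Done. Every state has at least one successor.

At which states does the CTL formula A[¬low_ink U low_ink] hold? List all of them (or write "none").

States satisfying ¬low_ink: {Done, Cancelled, Paused}.
States satisfying low_ink: {Error, Queued, Printing}.
States satisfying A[¬low_ink U low_ink]: {Error, Queued, Printing, Paused}.

{Error, Queued, Printing, Paused}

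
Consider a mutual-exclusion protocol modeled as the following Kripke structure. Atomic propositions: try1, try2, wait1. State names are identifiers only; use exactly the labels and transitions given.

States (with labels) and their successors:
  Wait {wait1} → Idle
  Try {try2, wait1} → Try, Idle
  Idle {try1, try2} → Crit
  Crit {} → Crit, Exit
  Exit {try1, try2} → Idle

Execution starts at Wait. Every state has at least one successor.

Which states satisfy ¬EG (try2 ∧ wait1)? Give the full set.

{Wait, Idle, Crit, Exit}

States satisfying try2 ∧ wait1: {Try}.
States satisfying EG (try2 ∧ wait1): {Try}.
States satisfying ¬EG (try2 ∧ wait1): {Wait, Idle, Crit, Exit}.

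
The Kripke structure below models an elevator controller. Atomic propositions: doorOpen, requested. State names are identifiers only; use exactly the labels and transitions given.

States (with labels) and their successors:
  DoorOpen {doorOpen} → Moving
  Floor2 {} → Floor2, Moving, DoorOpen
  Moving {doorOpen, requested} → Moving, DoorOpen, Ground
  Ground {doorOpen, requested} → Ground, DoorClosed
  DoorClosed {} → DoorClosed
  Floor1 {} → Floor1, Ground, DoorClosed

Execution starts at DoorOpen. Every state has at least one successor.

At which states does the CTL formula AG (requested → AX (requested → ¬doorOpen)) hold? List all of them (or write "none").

States satisfying requested → AX (requested → ¬doorOpen): {DoorOpen, Floor2, DoorClosed, Floor1}.
States satisfying AG (requested → AX (requested → ¬doorOpen)): {DoorClosed}.

{DoorClosed}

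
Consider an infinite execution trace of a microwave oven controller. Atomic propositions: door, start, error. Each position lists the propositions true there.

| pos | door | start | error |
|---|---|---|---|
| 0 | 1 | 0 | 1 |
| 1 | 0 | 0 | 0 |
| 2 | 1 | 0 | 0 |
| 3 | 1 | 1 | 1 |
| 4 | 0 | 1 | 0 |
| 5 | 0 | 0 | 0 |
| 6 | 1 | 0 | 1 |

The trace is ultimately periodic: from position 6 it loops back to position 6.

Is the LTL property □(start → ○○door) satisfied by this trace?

start → ○○door must hold at every position from 0 onward. It fails at position 3, so □(start → ○○door) is false.
Positions where start holds: 3, 4.
Check ○○door at each: 3→fails, 4→ok.

Violated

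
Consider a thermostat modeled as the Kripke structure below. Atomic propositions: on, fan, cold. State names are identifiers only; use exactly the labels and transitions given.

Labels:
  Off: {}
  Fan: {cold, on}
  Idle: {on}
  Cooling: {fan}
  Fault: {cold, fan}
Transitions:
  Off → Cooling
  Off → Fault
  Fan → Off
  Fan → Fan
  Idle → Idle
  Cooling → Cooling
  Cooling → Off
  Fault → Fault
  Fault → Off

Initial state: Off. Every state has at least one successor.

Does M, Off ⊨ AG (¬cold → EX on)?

No

States satisfying ¬cold → EX on: {Fan, Idle, Fault}.
States satisfying AG (¬cold → EX on): {Idle}.
Cooling is reachable from Off and violates ¬cold → EX on, so AG fails at Off.
Off ∉ Sat(AG (¬cold → EX on)).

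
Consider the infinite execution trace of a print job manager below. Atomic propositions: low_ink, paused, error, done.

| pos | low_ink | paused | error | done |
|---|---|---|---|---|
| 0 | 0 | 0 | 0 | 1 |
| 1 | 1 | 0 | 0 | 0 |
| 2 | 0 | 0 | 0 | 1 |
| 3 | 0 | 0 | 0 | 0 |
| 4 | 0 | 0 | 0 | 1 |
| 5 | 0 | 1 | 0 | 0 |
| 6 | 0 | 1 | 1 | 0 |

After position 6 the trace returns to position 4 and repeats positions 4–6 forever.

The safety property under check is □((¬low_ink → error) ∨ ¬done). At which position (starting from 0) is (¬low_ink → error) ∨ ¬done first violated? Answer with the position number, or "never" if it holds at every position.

0

At position 0 the labels are {done}, so (¬low_ink → error) ∨ ¬done is false there. This is the first violation.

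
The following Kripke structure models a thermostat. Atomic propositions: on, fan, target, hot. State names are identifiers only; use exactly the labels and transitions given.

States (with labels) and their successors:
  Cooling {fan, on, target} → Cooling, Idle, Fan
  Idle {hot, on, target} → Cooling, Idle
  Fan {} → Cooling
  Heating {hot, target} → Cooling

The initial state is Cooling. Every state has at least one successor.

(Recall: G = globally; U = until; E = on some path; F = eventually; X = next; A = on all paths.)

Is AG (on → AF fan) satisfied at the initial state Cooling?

States satisfying on → AF fan: {Cooling, Fan, Heating}.
States satisfying AG (on → AF fan): ∅.
Idle is reachable from Cooling and violates on → AF fan, so AG fails at Cooling.
Cooling ∉ Sat(AG (on → AF fan)).

Violated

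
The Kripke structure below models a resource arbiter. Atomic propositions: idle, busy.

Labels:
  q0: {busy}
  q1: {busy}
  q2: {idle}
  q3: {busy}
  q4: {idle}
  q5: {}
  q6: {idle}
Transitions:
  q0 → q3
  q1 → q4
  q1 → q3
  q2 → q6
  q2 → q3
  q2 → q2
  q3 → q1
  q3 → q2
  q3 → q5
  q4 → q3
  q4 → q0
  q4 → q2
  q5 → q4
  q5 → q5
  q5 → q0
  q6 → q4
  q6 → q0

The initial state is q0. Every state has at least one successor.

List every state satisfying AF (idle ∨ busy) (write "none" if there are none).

States satisfying idle ∨ busy: {q0, q1, q2, q3, q4, q6}.
States satisfying AF (idle ∨ busy): {q0, q1, q2, q3, q4, q6}.

{q0, q1, q2, q3, q4, q6}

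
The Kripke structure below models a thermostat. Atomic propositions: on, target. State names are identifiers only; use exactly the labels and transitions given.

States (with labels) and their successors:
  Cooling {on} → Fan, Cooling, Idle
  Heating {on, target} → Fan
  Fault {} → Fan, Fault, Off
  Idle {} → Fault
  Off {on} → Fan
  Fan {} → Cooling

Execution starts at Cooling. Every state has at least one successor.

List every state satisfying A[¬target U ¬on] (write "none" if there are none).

{Fault, Idle, Off, Fan}

States satisfying ¬target: {Cooling, Fault, Idle, Off, Fan}.
States satisfying ¬on: {Fault, Idle, Fan}.
States satisfying A[¬target U ¬on]: {Fault, Idle, Off, Fan}.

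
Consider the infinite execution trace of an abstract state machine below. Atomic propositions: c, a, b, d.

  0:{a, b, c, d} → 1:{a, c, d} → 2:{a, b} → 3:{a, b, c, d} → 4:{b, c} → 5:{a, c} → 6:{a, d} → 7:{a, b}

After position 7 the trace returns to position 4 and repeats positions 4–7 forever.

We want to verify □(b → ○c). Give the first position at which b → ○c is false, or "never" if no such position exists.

never

b → ○c holds at every position 0..7, and those are all the positions the trace ever visits, so the invariant □(b → ○c) is never violated.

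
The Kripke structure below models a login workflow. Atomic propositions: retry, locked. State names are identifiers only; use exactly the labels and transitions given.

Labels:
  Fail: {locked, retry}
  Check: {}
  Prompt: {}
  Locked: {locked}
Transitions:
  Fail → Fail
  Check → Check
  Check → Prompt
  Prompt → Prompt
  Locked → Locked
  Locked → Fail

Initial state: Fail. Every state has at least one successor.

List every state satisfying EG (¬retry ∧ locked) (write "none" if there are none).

States satisfying ¬retry ∧ locked: {Locked}.
States satisfying EG (¬retry ∧ locked): {Locked}.

{Locked}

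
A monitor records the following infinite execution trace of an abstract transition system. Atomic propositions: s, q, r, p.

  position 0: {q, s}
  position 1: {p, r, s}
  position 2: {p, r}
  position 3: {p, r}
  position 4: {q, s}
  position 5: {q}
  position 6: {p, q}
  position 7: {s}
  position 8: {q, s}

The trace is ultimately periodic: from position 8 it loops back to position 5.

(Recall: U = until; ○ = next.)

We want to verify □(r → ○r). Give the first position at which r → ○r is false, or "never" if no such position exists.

3

Check r → ○r at each position in order: 0 ✓, 1 ✓, 2 ✓.
At position 3 the labels are {p, r} and the next position 4 has {q, s}, so r → ○r is false there. This is the first violation.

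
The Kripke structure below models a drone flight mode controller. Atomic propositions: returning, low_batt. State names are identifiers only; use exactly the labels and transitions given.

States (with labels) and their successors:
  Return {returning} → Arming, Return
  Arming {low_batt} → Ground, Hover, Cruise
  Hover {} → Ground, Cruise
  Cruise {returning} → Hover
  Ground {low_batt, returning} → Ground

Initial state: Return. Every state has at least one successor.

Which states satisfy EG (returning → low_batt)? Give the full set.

States satisfying returning → low_batt: {Arming, Hover, Ground}.
States satisfying EG (returning → low_batt): {Arming, Hover, Ground}.

{Arming, Hover, Ground}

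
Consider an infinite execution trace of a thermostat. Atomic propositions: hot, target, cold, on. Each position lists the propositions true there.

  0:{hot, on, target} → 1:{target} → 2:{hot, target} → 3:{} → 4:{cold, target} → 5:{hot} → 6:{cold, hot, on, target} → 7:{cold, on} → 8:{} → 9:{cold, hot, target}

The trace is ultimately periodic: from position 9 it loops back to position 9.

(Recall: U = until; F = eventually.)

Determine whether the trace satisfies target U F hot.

Yes

Walking from position 0: F hot first holds at position 0, and target holds at every earlier position along the way, so target U F hot holds.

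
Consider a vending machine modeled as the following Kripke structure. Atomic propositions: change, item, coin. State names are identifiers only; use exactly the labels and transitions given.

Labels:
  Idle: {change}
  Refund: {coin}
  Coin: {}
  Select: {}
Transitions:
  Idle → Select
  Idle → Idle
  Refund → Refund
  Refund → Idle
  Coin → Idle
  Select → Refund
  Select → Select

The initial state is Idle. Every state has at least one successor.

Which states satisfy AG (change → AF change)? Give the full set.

{Idle, Refund, Coin, Select}

States satisfying change → AF change: {Idle, Refund, Coin, Select}.
States satisfying AG (change → AF change): {Idle, Refund, Coin, Select}.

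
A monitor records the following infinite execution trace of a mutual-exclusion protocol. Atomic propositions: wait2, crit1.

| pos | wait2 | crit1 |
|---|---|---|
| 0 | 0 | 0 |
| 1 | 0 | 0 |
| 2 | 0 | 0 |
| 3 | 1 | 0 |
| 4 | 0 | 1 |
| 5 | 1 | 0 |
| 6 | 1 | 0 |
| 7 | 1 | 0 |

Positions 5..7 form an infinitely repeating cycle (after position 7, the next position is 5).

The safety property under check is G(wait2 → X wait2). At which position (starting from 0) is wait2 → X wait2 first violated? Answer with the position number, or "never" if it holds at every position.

Check wait2 → X wait2 at each position in order: 0 ✓, 1 ✓, 2 ✓.
At position 3 the labels are {wait2} and the next position 4 has {crit1}, so wait2 → X wait2 is false there. This is the first violation.

3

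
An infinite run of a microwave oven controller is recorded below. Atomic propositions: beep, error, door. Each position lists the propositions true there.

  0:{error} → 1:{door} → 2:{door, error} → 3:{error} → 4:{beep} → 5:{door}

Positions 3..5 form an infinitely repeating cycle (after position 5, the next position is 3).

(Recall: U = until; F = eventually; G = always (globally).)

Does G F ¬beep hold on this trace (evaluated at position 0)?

F ¬beep holds at every position 0..5, and those are all positions ever visited, so G F ¬beep holds.

Yes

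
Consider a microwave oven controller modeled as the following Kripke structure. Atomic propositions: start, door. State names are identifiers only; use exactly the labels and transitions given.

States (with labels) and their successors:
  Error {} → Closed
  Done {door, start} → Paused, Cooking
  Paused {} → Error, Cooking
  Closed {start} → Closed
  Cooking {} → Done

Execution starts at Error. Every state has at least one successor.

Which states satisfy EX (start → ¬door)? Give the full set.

States satisfying start → ¬door: {Error, Paused, Closed, Cooking}.
States satisfying EX (start → ¬door): {Error, Done, Paused, Closed}.

{Error, Done, Paused, Closed}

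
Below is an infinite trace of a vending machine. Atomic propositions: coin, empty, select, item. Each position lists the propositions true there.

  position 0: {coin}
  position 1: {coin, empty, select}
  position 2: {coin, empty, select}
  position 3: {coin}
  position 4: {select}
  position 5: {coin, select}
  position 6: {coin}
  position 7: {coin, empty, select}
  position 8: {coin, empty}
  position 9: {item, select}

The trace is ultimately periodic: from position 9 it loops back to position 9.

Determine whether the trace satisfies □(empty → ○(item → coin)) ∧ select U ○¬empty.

empty → ○(item → coin) must hold at every position from 0 onward. It fails at position 8, so □(empty → ○(item → coin)) is false.
Positions where empty holds: 1, 2, 7, 8.
Check ○(item → coin) at each: 1→ok, 2→ok, 7→ok, 8→fails.
Walking from position 0: at position 0, ○¬empty has not yet held and select fails, so select U ○¬empty is false.
At position 0: □(empty → ○(item → coin)) is false; select U ○¬empty is false; so □(empty → ○(item → coin)) ∧ select U ○¬empty is false.

Violated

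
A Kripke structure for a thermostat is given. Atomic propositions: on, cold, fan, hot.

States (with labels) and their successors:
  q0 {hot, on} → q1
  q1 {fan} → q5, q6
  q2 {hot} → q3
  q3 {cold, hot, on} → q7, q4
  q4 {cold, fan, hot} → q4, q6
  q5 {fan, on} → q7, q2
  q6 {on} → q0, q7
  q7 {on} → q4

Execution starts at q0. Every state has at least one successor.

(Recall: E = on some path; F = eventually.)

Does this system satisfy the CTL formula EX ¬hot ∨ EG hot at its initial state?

Yes

States satisfying ¬hot: {q1, q5, q6, q7}.
States satisfying EX ¬hot: {q0, q1, q3, q4, q5, q6}.
States satisfying hot: {q0, q2, q3, q4}.
States satisfying EG hot: {q2, q3, q4}.
States satisfying EX ¬hot ∨ EG hot: {q0, q1, q2, q3, q4, q5, q6}.
q0 ∈ Sat(EX ¬hot ∨ EG hot).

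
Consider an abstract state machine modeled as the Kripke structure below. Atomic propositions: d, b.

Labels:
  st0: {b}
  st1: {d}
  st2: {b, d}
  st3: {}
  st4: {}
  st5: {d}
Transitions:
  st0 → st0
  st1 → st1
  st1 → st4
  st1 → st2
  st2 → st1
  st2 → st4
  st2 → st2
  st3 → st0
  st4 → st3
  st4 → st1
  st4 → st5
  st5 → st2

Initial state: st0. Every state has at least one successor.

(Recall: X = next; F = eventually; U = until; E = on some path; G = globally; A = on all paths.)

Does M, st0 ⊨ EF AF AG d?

States satisfying AF AG d: ∅.
States satisfying EF AF AG d: ∅.
No suitable path/successor from st0 witnesses the formula.
st0 ∉ Sat(EF AF AG d).

No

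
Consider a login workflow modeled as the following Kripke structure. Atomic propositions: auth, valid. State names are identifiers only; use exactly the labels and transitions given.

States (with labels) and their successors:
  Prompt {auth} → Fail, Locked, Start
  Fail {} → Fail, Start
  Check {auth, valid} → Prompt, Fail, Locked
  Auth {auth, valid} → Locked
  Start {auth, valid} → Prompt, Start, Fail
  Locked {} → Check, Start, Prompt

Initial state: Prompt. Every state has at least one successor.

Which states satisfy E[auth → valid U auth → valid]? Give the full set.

{Fail, Check, Auth, Start, Locked}

States satisfying auth → valid: {Fail, Check, Auth, Start, Locked}.
States satisfying E[auth → valid U auth → valid]: {Fail, Check, Auth, Start, Locked}.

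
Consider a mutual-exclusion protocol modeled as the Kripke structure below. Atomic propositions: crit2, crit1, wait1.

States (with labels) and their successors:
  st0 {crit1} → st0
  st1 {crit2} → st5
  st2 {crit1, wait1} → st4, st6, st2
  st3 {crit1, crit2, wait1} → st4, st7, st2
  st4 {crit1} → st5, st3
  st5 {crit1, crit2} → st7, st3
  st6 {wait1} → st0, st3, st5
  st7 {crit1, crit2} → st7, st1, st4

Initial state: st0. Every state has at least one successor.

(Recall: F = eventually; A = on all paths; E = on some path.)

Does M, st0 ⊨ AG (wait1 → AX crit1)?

Satisfied

States satisfying wait1 → AX crit1: {st0, st1, st3, st4, st5, st6, st7}.
States satisfying AG (wait1 → AX crit1): {st0}.
Every state reachable from st0 satisfies wait1 → AX crit1.
st0 ∈ Sat(AG (wait1 → AX crit1)).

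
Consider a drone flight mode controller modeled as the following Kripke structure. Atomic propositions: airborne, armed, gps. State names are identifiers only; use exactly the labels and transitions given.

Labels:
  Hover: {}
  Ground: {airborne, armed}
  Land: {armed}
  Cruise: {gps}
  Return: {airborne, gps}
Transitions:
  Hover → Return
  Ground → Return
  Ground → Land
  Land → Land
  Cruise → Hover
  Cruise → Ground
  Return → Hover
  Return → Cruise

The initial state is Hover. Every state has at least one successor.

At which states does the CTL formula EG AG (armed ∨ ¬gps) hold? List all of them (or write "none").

States satisfying AG (armed ∨ ¬gps): {Land}.
States satisfying EG AG (armed ∨ ¬gps): {Land}.

{Land}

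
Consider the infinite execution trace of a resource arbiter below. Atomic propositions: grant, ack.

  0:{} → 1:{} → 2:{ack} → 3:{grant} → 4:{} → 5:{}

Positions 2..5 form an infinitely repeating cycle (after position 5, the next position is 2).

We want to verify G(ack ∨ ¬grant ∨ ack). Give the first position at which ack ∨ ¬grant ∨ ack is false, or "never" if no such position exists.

3

Check ack ∨ ¬grant ∨ ack at each position in order: 0 ✓, 1 ✓, 2 ✓.
At position 3 the labels are {grant}, so ack ∨ ¬grant ∨ ack is false there. This is the first violation.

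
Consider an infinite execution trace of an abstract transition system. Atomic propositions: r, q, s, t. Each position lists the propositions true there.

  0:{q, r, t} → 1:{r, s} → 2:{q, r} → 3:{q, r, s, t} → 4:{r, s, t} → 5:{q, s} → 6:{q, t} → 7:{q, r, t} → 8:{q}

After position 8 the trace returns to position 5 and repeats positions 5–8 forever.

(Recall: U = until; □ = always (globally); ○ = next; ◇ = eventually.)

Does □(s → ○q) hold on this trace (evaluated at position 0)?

Violated

s → ○q must hold at every position from 0 onward. It fails at position 3, so □(s → ○q) is false.
Positions where s holds: 1, 3, 4, 5.
Check ○q at each: 1→ok, 3→fails, 4→ok, 5→ok.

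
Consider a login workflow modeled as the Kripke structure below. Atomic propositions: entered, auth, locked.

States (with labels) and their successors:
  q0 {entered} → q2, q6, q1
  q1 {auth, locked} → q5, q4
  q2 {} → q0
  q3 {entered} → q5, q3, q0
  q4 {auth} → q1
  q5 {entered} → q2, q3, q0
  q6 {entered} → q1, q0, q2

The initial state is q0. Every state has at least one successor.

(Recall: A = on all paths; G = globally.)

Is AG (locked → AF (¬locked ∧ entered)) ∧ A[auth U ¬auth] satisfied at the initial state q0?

States satisfying locked → AF (¬locked ∧ entered): {q0, q2, q3, q4, q5, q6}.
States satisfying AG (locked → AF (¬locked ∧ entered)): ∅.
States satisfying auth: {q1, q4}.
States satisfying ¬auth: {q0, q2, q3, q5, q6}.
States satisfying A[auth U ¬auth]: {q0, q2, q3, q5, q6}.
States satisfying AG (locked → AF (¬locked ∧ entered)) ∧ A[auth U ¬auth]: ∅.
q0 ∉ Sat(AG (locked → AF (¬locked ∧ entered)) ∧ A[auth U ¬auth]).

Does not hold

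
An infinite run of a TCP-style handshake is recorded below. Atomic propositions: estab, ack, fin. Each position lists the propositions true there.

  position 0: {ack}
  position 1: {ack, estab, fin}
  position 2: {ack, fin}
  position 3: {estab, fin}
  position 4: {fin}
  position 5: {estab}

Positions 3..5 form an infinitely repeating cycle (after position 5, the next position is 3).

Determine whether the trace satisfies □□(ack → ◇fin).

□(ack → ◇fin) holds at every position 0..5, and those are all positions ever visited, so □□(ack → ◇fin) holds.

Satisfied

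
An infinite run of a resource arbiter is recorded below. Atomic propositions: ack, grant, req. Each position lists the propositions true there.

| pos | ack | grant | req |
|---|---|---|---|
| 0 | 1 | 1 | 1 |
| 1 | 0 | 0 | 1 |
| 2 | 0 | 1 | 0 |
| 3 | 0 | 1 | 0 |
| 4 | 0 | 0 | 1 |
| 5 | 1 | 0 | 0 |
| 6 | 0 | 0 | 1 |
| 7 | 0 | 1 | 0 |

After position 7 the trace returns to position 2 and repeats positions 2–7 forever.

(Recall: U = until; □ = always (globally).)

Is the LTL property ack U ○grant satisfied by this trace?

Yes

Walking from position 0: ○grant first holds at position 1, and ack holds at every earlier position along the way, so ack U ○grant holds.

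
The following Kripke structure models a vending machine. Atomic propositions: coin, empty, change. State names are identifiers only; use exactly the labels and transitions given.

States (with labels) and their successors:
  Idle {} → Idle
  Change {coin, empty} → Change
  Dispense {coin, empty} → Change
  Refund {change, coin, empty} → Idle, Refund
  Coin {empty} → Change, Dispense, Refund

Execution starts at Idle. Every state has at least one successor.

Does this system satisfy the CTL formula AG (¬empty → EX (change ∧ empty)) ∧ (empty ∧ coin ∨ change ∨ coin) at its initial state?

States satisfying ¬empty → EX (change ∧ empty): {Change, Dispense, Refund, Coin}.
States satisfying AG (¬empty → EX (change ∧ empty)): {Change, Dispense}.
States satisfying empty ∧ coin: {Change, Dispense, Refund}.
States satisfying change ∨ coin: {Change, Dispense, Refund}.
States satisfying empty ∧ coin ∨ change ∨ coin: {Change, Dispense, Refund}.
States satisfying AG (¬empty → EX (change ∧ empty)) ∧ (empty ∧ coin ∨ change ∨ coin): {Change, Dispense}.
Idle ∉ Sat(AG (¬empty → EX (change ∧ empty)) ∧ (empty ∧ coin ∨ change ∨ coin)).

Does not hold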